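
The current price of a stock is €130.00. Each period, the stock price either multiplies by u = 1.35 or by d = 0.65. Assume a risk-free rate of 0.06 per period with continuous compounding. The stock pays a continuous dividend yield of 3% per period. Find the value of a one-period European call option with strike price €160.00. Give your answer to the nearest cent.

€7.93

Per-period risk-free factor R = e^0.06 = 1.0618; dividend-adjusted growth = e^(0.06−0.03) = 1.0305.
Risk-neutral probability p = (1.0305 − 0.65)/(1.35 − 0.65) = 0.3805/0.7000 = 0.5435
Terminal stock prices: S_u = 175.5, S_d = 84.5
Terminal payoffs (S − K): max(15.5, 0) = 15.5, max(-75.5, 0) = 0
Node 0 (S = 130): V_0 = e^(−0.06)·[0.5435·15.5000 + 0.4565·0.0000] = 7.9338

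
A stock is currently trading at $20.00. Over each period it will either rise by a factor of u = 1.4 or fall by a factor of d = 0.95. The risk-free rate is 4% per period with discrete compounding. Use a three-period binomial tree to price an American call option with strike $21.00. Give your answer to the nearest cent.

$3.08

Risk-neutral probability p = (1 + 0.04 − 0.95)/(1.4 − 0.95) = 0.0900/0.4500 = 0.2000
Terminal stock prices: S_uuu = 54.88, S_uud = 37.24, S_udd = 25.27, S_ddd = 17.15
Terminal payoffs (S − K): max(33.88, 0) = 33.88, max(16.24, 0) = 16.24, max(4.27, 0) = 4.27, max(-3.853, 0) = 0
Node uu (S = 39.2): continuation = 1/1.04·[0.2000·33.8800 + 0.8000·16.2400] = 19.0077; exercise value = 18.2000 ≤ continuation, so V_uu = 19.0077
Node ud (S = 26.6): continuation = 1/1.04·[0.2000·16.2400 + 0.8000·4.2700] = 6.4077; exercise value = 5.6000 ≤ continuation, so V_ud = 6.4077
Node dd (S = 18.05): continuation = 1/1.04·[0.2000·4.2700 + 0.8000·0.0000] = 0.8212; exercise value = 0.0000 ≤ continuation, so V_dd = 0.8212
Node u (S = 28): continuation = 1/1.04·[0.2000·19.0077 + 0.8000·6.4077] = 8.5843; exercise value = 7.0000 ≤ continuation, so V_u = 8.5843
Node d (S = 19): continuation = 1/1.04·[0.2000·6.4077 + 0.8000·0.8212] = 1.8639; exercise value = 0.0000 ≤ continuation, so V_d = 1.8639
Node 0 (S = 20): continuation = 1/1.04·[0.2000·8.5843 + 0.8000·1.8639] = 3.0846; exercise value = 0.0000 ≤ continuation, so V_0 = 3.0846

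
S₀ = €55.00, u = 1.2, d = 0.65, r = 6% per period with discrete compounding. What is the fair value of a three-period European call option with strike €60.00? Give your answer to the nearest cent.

€12.19

Risk-neutral probability p = (1 + 0.06 − 0.65)/(1.2 − 0.65) = 0.4100/0.5500 = 0.7455
Terminal stock prices: S_uuu = 95.04, S_uud = 51.48, S_udd = 27.89, S_ddd = 15.1
Terminal payoffs (S − K): max(35.04, 0) = 35.04, max(-8.52, 0) = 0, max(-32.11, 0) = 0, max(-44.9, 0) = 0
Node uu (S = 79.2): V_uu = 1/1.06·[0.7455·35.0400 + 0.2545·0.0000] = 24.6422
Node ud (S = 42.9): V_ud = 1/1.06·[0.7455·0.0000 + 0.2545·0.0000] = 0.0000
Node dd (S = 23.24): V_dd = 1/1.06·[0.7455·0.0000 + 0.2545·0.0000] = 0.0000
Node u (S = 66): V_u = 1/1.06·[0.7455·24.6422 + 0.2545·0.0000] = 17.3298
Node d (S = 35.75): V_d = 1/1.06·[0.7455·0.0000 + 0.2545·0.0000] = 0.0000
Node 0 (S = 55): V_0 = 1/1.06·[0.7455·17.3298 + 0.2545·0.0000] = 12.1874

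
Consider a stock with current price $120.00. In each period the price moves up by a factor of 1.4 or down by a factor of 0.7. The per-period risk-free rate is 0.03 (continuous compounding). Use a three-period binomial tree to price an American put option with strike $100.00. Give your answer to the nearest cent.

Risk-neutral probability p = (e^0.03 − 0.7)/(1.4 − 0.7) = 0.3305/0.7000 = 0.4721
Terminal stock prices: S_uuu = 329.3, S_uud = 164.6, S_udd = 82.32, S_ddd = 41.16
Terminal payoffs (K − S): max(-229.3, 0) = 0, max(-64.64, 0) = 0, max(17.68, 0) = 17.68, max(58.84, 0) = 58.84
Node uu (S = 235.2): continuation = e^(−0.03)·[0.4721·0.0000 + 0.5279·0.0000] = 0.0000; exercise value = 0.0000 ≤ continuation, so V_uu = 0.0000
Node ud (S = 117.6): continuation = e^(−0.03)·[0.4721·0.0000 + 0.5279·17.6800] = 9.0578; exercise value = 0.0000 ≤ continuation, so V_ud = 9.0578
Node dd (S = 58.8): continuation = e^(−0.03)·[0.4721·17.6800 + 0.5279·58.8400] = 38.2446; exercise value = 41.2000 > continuation, so V_dd = 41.2000 (exercise)
Node u (S = 168): continuation = e^(−0.03)·[0.4721·0.0000 + 0.5279·9.0578] = 4.6405; exercise value = 0.0000 ≤ continuation, so V_u = 4.6405
Node d (S = 84): continuation = e^(−0.03)·[0.4721·9.0578 + 0.5279·41.2000] = 25.2572; exercise value = 16.0000 ≤ continuation, so V_d = 25.2572
Node 0 (S = 120): continuation = e^(−0.03)·[0.4721·4.6405 + 0.5279·25.2572] = 15.0657; exercise value = 0.0000 ≤ continuation, so V_0 = 15.0657

$15.07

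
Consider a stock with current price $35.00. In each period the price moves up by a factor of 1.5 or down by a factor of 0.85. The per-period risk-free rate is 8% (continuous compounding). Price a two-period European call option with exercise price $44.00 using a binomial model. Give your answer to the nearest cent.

$4.06

Risk-neutral probability p = (e^0.08 − 0.85)/(1.5 − 0.85) = 0.2333/0.6500 = 0.3589
Terminal stock prices: S_uu = 78.75, S_ud = 44.62, S_dd = 25.29
Terminal payoffs (S − K): max(34.75, 0) = 34.75, max(0.625, 0) = 0.625, max(-18.71, 0) = 0
Node u (S = 52.5): V_u = e^(−0.08)·[0.3589·34.7500 + 0.6411·0.6250] = 11.8829
Node d (S = 29.75): V_d = e^(−0.08)·[0.3589·0.6250 + 0.6411·0.0000] = 0.2071
Node 0 (S = 35): V_0 = e^(−0.08)·[0.3589·11.8829 + 0.6411·0.2071] = 4.0595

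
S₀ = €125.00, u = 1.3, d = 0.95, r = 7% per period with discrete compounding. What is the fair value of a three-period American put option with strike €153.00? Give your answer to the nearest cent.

Risk-neutral probability p = (1 + 0.07 − 0.95)/(1.3 − 0.95) = 0.1200/0.3500 = 0.3429
Terminal stock prices: S_uuu = 274.6, S_uud = 200.7, S_udd = 146.7, S_ddd = 107.2
Terminal payoffs (K − S): max(-121.6, 0) = 0, max(-47.69, 0) = 0, max(6.344, 0) = 6.344, max(45.83, 0) = 45.83
Node uu (S = 211.3): continuation = 1/1.07·[0.3429·0.0000 + 0.6571·0.0000] = 0.0000; exercise value = 0.0000 ≤ continuation, so V_uu = 0.0000
Node ud (S = 154.4): continuation = 1/1.07·[0.3429·0.0000 + 0.6571·6.3438] = 3.8960; exercise value = 0.0000 ≤ continuation, so V_ud = 3.8960
Node dd (S = 112.8): continuation = 1/1.07·[0.3429·6.3438 + 0.6571·45.8281] = 30.1782; exercise value = 40.1875 > continuation, so V_dd = 40.1875 (exercise)
Node u (S = 162.5): continuation = 1/1.07·[0.3429·0.0000 + 0.6571·3.8960] = 2.3928; exercise value = 0.0000 ≤ continuation, so V_u = 2.3928
Node d (S = 118.8): continuation = 1/1.07·[0.3429·3.8960 + 0.6571·40.1875] = 25.9296; exercise value = 34.2500 > continuation, so V_d = 34.2500 (exercise)
Node 0 (S = 125): continuation = 1/1.07·[0.3429·2.3928 + 0.6571·34.2500] = 21.8014; exercise value = 28.0000 > continuation, so V_0 = 28.0000 (exercise)

€28.00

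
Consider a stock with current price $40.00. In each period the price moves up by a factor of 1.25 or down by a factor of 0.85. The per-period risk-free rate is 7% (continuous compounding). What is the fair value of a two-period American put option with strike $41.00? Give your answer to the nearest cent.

$2.90

Risk-neutral probability p = (e^0.07 − 0.85)/(1.25 − 0.85) = 0.2225/0.4000 = 0.5563
Terminal stock prices: S_uu = 62.5, S_ud = 42.5, S_dd = 28.9
Terminal payoffs (K − S): max(-21.5, 0) = 0, max(-1.5, 0) = 0, max(12.1, 0) = 12.1
Node u (S = 50): continuation = e^(−0.07)·[0.5563·0.0000 + 0.4437·0.0000] = 0.0000; exercise value = 0.0000 ≤ continuation, so V_u = 0.0000
Node d (S = 34): continuation = e^(−0.07)·[0.5563·0.0000 + 0.4437·12.1000] = 5.0061; exercise value = 7.0000 > continuation, so V_d = 7.0000 (exercise)
Node 0 (S = 40): continuation = e^(−0.07)·[0.5563·0.0000 + 0.4437·7.0000] = 2.8961; exercise value = 1.0000 ≤ continuation, so V_0 = 2.8961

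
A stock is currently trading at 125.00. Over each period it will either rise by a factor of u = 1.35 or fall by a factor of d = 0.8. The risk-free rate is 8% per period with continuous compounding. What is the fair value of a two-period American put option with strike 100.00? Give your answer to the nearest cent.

Risk-neutral probability p = (e^0.08 − 0.8)/(1.35 − 0.8) = 0.2833/0.5500 = 0.5151
Terminal stock prices: S_uu = 227.8, S_ud = 135, S_dd = 80
Terminal payoffs (K − S): max(-127.8, 0) = 0, max(-35, 0) = 0, max(20, 0) = 20
Node u (S = 168.8): continuation = e^(−0.08)·[0.5151·0.0000 + 0.4849·0.0000] = 0.0000; exercise value = 0.0000 ≤ continuation, so V_u = 0.0000
Node d (S = 100): continuation = e^(−0.08)·[0.5151·0.0000 + 0.4849·20.0000] = 8.9530; exercise value = 0.0000 ≤ continuation, so V_d = 8.9530
Node 0 (S = 125): continuation = e^(−0.08)·[0.5151·0.0000 + 0.4849·8.9530] = 4.0078; exercise value = 0.0000 ≤ continuation, so V_0 = 4.0078

4.01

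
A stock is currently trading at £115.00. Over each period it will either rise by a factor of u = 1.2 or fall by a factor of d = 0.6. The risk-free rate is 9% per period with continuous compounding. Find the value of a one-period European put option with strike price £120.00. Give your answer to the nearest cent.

Risk-neutral probability p = (e^0.09 − 0.6)/(1.2 − 0.6) = 0.4942/0.6000 = 0.8236
Terminal stock prices: S_u = 138, S_d = 69
Terminal payoffs (K − S): max(-18, 0) = 0, max(51, 0) = 51
Node 0 (S = 115): V_0 = e^(−0.09)·[0.8236·0.0000 + 0.1764·51.0000] = 8.2210

£8.22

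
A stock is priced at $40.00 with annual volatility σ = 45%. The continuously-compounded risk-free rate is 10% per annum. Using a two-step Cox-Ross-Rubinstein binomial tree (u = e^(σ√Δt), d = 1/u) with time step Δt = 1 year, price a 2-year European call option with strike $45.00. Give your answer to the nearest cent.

CRR parameters: u = e^(σ√Δt) = e^(0.45·√1) = 1.5683, d = 1/u = 0.6376
Per-period rate: rΔt = 0.1·1 = 0.1, so R = e^0.1 = 1.1052
Risk-neutral probability p = (e^0.1 − 0.6376)/(1.5683 − 0.6376) = 0.4675/0.9307 = 0.5024
Terminal stock prices: S_uu = 98.38, S_ud = 40, S_dd = 16.26
Terminal payoffs (S − K): max(53.38, 0) = 53.38, max(-5, 0) = 0, max(-28.74, 0) = 0
Node u (S = 62.73): V_u = e^(−0.1)·[0.5024·53.3841 + 0.4976·0.0000] = 24.2662
Node d (S = 25.51): V_d = e^(−0.1)·[0.5024·0.0000 + 0.4976·0.0000] = 0.0000
Node 0 (S = 40): V_0 = e^(−0.1)·[0.5024·24.2662 + 0.4976·0.0000] = 11.0304

$11.03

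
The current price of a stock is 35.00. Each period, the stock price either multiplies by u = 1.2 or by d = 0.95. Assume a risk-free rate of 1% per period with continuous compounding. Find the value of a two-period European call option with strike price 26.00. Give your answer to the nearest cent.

9.51

Risk-neutral probability p = (e^0.01 − 0.95)/(1.2 − 0.95) = 0.0601/0.2500 = 0.2402
Terminal stock prices: S_uu = 50.4, S_ud = 39.9, S_dd = 31.59
Terminal payoffs (S − K): max(24.4, 0) = 24.4, max(13.9, 0) = 13.9, max(5.587, 0) = 5.587
Node u (S = 42): V_u = e^(−0.01)·[0.2402·24.4000 + 0.7598·13.9000] = 16.2587
Node d (S = 33.25): V_d = e^(−0.01)·[0.2402·13.9000 + 0.7598·5.5875] = 7.5087
Node 0 (S = 35): V_0 = e^(−0.01)·[0.2402·16.2587 + 0.7598·7.5087] = 9.5148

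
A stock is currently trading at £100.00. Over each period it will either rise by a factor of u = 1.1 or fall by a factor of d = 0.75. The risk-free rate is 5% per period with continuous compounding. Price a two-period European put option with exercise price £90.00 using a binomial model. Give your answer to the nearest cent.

Risk-neutral probability p = (e^0.05 − 0.75)/(1.1 − 0.75) = 0.3013/0.3500 = 0.8608
Terminal stock prices: S_uu = 121, S_ud = 82.5, S_dd = 56.25
Terminal payoffs (K − S): max(-31, 0) = 0, max(7.5, 0) = 7.5, max(33.75, 0) = 33.75
Node u (S = 110): V_u = e^(−0.05)·[0.8608·0.0000 + 0.1392·7.5000] = 0.9933
Node d (S = 75): V_d = e^(−0.05)·[0.8608·7.5000 + 0.1392·33.7500] = 10.6106
Node 0 (S = 100): V_0 = e^(−0.05)·[0.8608·0.9933 + 0.1392·10.6106] = 2.2185

£2.22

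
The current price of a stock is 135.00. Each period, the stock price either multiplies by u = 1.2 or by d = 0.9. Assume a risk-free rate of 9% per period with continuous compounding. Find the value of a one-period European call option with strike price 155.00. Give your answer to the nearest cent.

Risk-neutral probability p = (e^0.09 − 0.9)/(1.2 − 0.9) = 0.1942/0.3000 = 0.6472
Terminal stock prices: S_u = 162, S_d = 121.5
Terminal payoffs (S − K): max(7, 0) = 7, max(-33.5, 0) = 0
Node 0 (S = 135): V_0 = e^(−0.09)·[0.6472·7.0000 + 0.3528·0.0000] = 4.1408

4.14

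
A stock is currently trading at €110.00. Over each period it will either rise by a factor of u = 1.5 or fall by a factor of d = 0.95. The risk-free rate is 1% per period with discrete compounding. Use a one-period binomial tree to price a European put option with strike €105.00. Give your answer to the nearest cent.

Risk-neutral probability p = (1 + 0.01 − 0.95)/(1.5 − 0.95) = 0.0600/0.5500 = 0.1091
Terminal stock prices: S_u = 165, S_d = 104.5
Terminal payoffs (K − S): max(-60, 0) = 0, max(0.5, 0) = 0.5
Node 0 (S = 110): V_0 = 1/1.01·[0.1091·0.0000 + 0.8909·0.5000] = 0.4410

€0.44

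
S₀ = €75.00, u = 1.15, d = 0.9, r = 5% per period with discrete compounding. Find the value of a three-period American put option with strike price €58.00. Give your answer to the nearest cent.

€0.18

Risk-neutral probability p = (1 + 0.05 − 0.9)/(1.15 − 0.9) = 0.1500/0.2500 = 0.6000
Terminal stock prices: S_uuu = 114.1, S_uud = 89.27, S_udd = 69.86, S_ddd = 54.68
Terminal payoffs (K − S): max(-56.07, 0) = 0, max(-31.27, 0) = 0, max(-11.86, 0) = 0, max(3.325, 0) = 3.325
Node uu (S = 99.19): continuation = 1/1.05·[0.6000·0.0000 + 0.4000·0.0000] = 0.0000; exercise value = 0.0000 ≤ continuation, so V_uu = 0.0000
Node ud (S = 77.62): continuation = 1/1.05·[0.6000·0.0000 + 0.4000·0.0000] = 0.0000; exercise value = 0.0000 ≤ continuation, so V_ud = 0.0000
Node dd (S = 60.75): continuation = 1/1.05·[0.6000·0.0000 + 0.4000·3.3250] = 1.2667; exercise value = 0.0000 ≤ continuation, so V_dd = 1.2667
Node u (S = 86.25): continuation = 1/1.05·[0.6000·0.0000 + 0.4000·0.0000] = 0.0000; exercise value = 0.0000 ≤ continuation, so V_u = 0.0000
Node d (S = 67.5): continuation = 1/1.05·[0.6000·0.0000 + 0.4000·1.2667] = 0.4825; exercise value = 0.0000 ≤ continuation, so V_d = 0.4825
Node 0 (S = 75): continuation = 1/1.05·[0.6000·0.0000 + 0.4000·0.4825] = 0.1838; exercise value = 0.0000 ≤ continuation, so V_0 = 0.1838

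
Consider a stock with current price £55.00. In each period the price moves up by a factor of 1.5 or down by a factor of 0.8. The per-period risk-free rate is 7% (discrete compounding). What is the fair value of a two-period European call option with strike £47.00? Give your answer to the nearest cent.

Risk-neutral probability p = (1 + 0.07 − 0.8)/(1.5 − 0.8) = 0.2700/0.7000 = 0.3857
Terminal stock prices: S_uu = 123.8, S_ud = 66, S_dd = 35.2
Terminal payoffs (S − K): max(76.75, 0) = 76.75, max(19, 0) = 19, max(-11.8, 0) = 0
Node u (S = 82.5): V_u = 1/1.07·[0.3857·76.7500 + 0.6143·19.0000] = 38.5748
Node d (S = 44): V_d = 1/1.07·[0.3857·19.0000 + 0.6143·0.0000] = 6.8491
Node 0 (S = 55): V_0 = 1/1.07·[0.3857·38.5748 + 0.6143·6.8491] = 17.8375

£17.84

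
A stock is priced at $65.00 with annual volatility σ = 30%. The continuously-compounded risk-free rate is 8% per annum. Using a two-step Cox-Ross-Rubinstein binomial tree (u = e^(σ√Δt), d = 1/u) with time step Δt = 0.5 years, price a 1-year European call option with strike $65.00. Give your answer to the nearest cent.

$9.34

CRR parameters: u = e^(σ√Δt) = e^(0.3·√0.5) = 1.2363, d = 1/u = 0.8089
Per-period rate: rΔt = 0.08·0.5 = 0.04, so R = e^0.04 = 1.0408
Risk-neutral probability p = (e^0.04 − 0.8089)/(1.2363 − 0.8089) = 0.2320/0.4275 = 0.5426
Terminal stock prices: S_uu = 99.35, S_ud = 65, S_dd = 42.53
Terminal payoffs (S − K): max(34.35, 0) = 34.35, max(0, 0) = 0, max(-22.47, 0) = 0
Node u (S = 80.36): V_u = e^(−0.04)·[0.5426·34.3502 + 0.4574·0.0000] = 17.9089
Node d (S = 52.58): V_d = e^(−0.04)·[0.5426·0.0000 + 0.4574·0.0000] = 0.0000
Node 0 (S = 65): V_0 = e^(−0.04)·[0.5426·17.9089 + 0.4574·0.0000] = 9.3370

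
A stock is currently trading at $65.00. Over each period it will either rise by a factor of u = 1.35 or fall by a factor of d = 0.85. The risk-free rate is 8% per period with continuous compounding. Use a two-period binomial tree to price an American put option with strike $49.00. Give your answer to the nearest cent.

Risk-neutral probability p = (e^0.08 − 0.85)/(1.35 − 0.85) = 0.2333/0.5000 = 0.4666
Terminal stock prices: S_uu = 118.5, S_ud = 74.59, S_dd = 46.96
Terminal payoffs (K − S): max(-69.46, 0) = 0, max(-25.59, 0) = 0, max(2.038, 0) = 2.038
Node u (S = 87.75): continuation = e^(−0.08)·[0.4666·0.0000 + 0.5334·0.0000] = 0.0000; exercise value = 0.0000 ≤ continuation, so V_u = 0.0000
Node d (S = 55.25): continuation = e^(−0.08)·[0.4666·0.0000 + 0.5334·2.0375] = 1.0033; exercise value = 0.0000 ≤ continuation, so V_d = 1.0033
Node 0 (S = 65): continuation = e^(−0.08)·[0.4666·0.0000 + 0.5334·1.0033] = 0.4940; exercise value = 0.0000 ≤ continuation, so V_0 = 0.4940

$0.49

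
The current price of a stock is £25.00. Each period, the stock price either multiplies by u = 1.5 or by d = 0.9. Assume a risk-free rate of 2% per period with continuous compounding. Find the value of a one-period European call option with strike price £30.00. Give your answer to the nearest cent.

£1.47

Risk-neutral probability p = (e^0.02 − 0.9)/(1.5 − 0.9) = 0.1202/0.6000 = 0.2003
Terminal stock prices: S_u = 37.5, S_d = 22.5
Terminal payoffs (S − K): max(7.5, 0) = 7.5, max(-7.5, 0) = 0
Node 0 (S = 25): V_0 = e^(−0.02)·[0.2003·7.5000 + 0.7997·0.0000] = 1.4728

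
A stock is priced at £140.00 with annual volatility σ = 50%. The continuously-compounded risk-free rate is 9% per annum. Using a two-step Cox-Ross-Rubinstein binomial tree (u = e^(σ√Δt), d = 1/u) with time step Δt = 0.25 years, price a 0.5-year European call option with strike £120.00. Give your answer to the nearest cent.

CRR parameters: u = e^(σ√Δt) = e^(0.5·√0.25) = 1.2840, d = 1/u = 0.7788
Per-period rate: rΔt = 0.09·0.25 = 0.0225, so R = e^0.0225 = 1.0228
Risk-neutral probability p = (e^0.0225 − 0.7788)/(1.2840 − 0.7788) = 0.2440/0.5052 = 0.4829
Terminal stock prices: S_uu = 230.8, S_ud = 140, S_dd = 84.91
Terminal payoffs (S − K): max(110.8, 0) = 110.8, max(20, 0) = 20, max(-35.09, 0) = 0
Node u (S = 179.8): V_u = e^(−0.0225)·[0.4829·110.8210 + 0.5171·20.0000] = 62.4334
Node d (S = 109): V_d = e^(−0.0225)·[0.4829·20.0000 + 0.5171·0.0000] = 9.4424
Node 0 (S = 140): V_0 = e^(−0.0225)·[0.4829·62.4334 + 0.5171·9.4424] = 34.2504

£34.25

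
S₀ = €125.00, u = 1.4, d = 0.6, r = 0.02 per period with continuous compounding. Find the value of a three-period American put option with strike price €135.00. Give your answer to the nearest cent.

Risk-neutral probability p = (e^0.02 − 0.6)/(1.4 − 0.6) = 0.4202/0.8000 = 0.5253
Terminal stock prices: S_uuu = 343, S_uud = 147, S_udd = 63, S_ddd = 27
Terminal payoffs (K − S): max(-208, 0) = 0, max(-12, 0) = 0, max(72, 0) = 72, max(108, 0) = 108
Node uu (S = 245): continuation = e^(−0.02)·[0.5253·0.0000 + 0.4747·0.0000] = 0.0000; exercise value = 0.0000 ≤ continuation, so V_uu = 0.0000
Node ud (S = 105): continuation = e^(−0.02)·[0.5253·0.0000 + 0.4747·72.0000] = 33.5050; exercise value = 30.0000 ≤ continuation, so V_ud = 33.5050
Node dd (S = 45): continuation = e^(−0.02)·[0.5253·72.0000 + 0.4747·108.0000] = 87.3268; exercise value = 90.0000 > continuation, so V_dd = 90.0000 (exercise)
Node u (S = 175): continuation = e^(−0.02)·[0.5253·0.0000 + 0.4747·33.5050] = 15.5915; exercise value = 0.0000 ≤ continuation, so V_u = 15.5915
Node d (S = 75): continuation = e^(−0.02)·[0.5253·33.5050 + 0.4747·90.0000] = 59.1314; exercise value = 60.0000 > continuation, so V_d = 60.0000 (exercise)
Node 0 (S = 125): continuation = e^(−0.02)·[0.5253·15.5915 + 0.4747·60.0000] = 35.9482; exercise value = 10.0000 ≤ continuation, so V_0 = 35.9482

€35.95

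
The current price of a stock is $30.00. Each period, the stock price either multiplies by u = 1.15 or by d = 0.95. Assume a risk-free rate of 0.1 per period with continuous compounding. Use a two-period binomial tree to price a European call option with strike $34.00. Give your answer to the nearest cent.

$2.80

Risk-neutral probability p = (e^0.1 − 0.95)/(1.15 − 0.95) = 0.1552/0.2000 = 0.7759
Terminal stock prices: S_uu = 39.67, S_ud = 32.77, S_dd = 27.07
Terminal payoffs (S − K): max(5.675, 0) = 5.675, max(-1.225, 0) = 0, max(-6.925, 0) = 0
Node u (S = 34.5): V_u = e^(−0.1)·[0.7759·5.6750 + 0.2241·0.0000] = 3.9840
Node d (S = 28.5): V_d = e^(−0.1)·[0.7759·0.0000 + 0.2241·0.0000] = 0.0000
Node 0 (S = 30): V_0 = e^(−0.1)·[0.7759·3.9840 + 0.2241·0.0000] = 2.7968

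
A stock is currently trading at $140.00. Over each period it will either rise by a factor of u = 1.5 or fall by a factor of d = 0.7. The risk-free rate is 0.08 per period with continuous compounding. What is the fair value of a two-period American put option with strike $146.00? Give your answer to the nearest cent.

$23.08

Risk-neutral probability p = (e^0.08 − 0.7)/(1.5 − 0.7) = 0.3833/0.8000 = 0.4791
Terminal stock prices: S_uu = 315, S_ud = 147, S_dd = 68.6
Terminal payoffs (K − S): max(-169, 0) = 0, max(-1, 0) = 0, max(77.4, 0) = 77.4
Node u (S = 210): continuation = e^(−0.08)·[0.4791·0.0000 + 0.5209·0.0000] = 0.0000; exercise value = 0.0000 ≤ continuation, so V_u = 0.0000
Node d (S = 98): continuation = e^(−0.08)·[0.4791·0.0000 + 0.5209·77.4000] = 37.2173; exercise value = 48.0000 > continuation, so V_d = 48.0000 (exercise)
Node 0 (S = 140): continuation = e^(−0.08)·[0.4791·0.0000 + 0.5209·48.0000] = 23.0805; exercise value = 6.0000 ≤ continuation, so V_0 = 23.0805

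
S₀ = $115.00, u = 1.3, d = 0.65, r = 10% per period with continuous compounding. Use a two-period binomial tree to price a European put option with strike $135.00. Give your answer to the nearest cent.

$19.36

Risk-neutral probability p = (e^0.1 − 0.65)/(1.3 − 0.65) = 0.4552/0.6500 = 0.7003
Terminal stock prices: S_uu = 194.4, S_ud = 97.17, S_dd = 48.59
Terminal payoffs (K − S): max(-59.35, 0) = 0, max(37.83, 0) = 37.83, max(86.41, 0) = 86.41
Node u (S = 149.5): V_u = e^(−0.1)·[0.7003·0.0000 + 0.2997·37.8250] = 10.2586
Node d (S = 74.75): V_d = e^(−0.1)·[0.7003·37.8250 + 0.2997·86.4125] = 47.4031
Node 0 (S = 115): V_0 = e^(−0.1)·[0.7003·10.2586 + 0.2997·47.4031] = 19.3565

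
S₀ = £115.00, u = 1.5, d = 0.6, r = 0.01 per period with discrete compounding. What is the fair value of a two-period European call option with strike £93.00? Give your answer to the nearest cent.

Risk-neutral probability p = (1 + 0.01 − 0.6)/(1.5 − 0.6) = 0.4100/0.9000 = 0.4556
Terminal stock prices: S_uu = 258.8, S_ud = 103.5, S_dd = 41.4
Terminal payoffs (S − K): max(165.8, 0) = 165.8, max(10.5, 0) = 10.5, max(-51.6, 0) = 0
Node u (S = 172.5): V_u = 1/1.01·[0.4556·165.7500 + 0.5444·10.5000] = 80.4208
Node d (S = 69): V_d = 1/1.01·[0.4556·10.5000 + 0.5444·0.0000] = 4.7360
Node 0 (S = 115): V_0 = 1/1.01·[0.4556·80.4208 + 0.5444·4.7360] = 38.8263

£38.83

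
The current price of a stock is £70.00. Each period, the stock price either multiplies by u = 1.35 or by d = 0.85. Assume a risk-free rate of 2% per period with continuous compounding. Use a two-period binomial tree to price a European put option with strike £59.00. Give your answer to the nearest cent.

Risk-neutral probability p = (e^0.02 − 0.85)/(1.35 − 0.85) = 0.1702/0.5000 = 0.3404
Terminal stock prices: S_uu = 127.6, S_ud = 80.33, S_dd = 50.57
Terminal payoffs (K − S): max(-68.58, 0) = 0, max(-21.33, 0) = 0, max(8.425, 0) = 8.425
Node u (S = 94.5): V_u = e^(−0.02)·[0.3404·0.0000 + 0.6596·0.0000] = 0.0000
Node d (S = 59.5): V_d = e^(−0.02)·[0.3404·0.0000 + 0.6596·8.4250] = 5.4471
Node 0 (S = 70): V_0 = e^(−0.02)·[0.3404·0.0000 + 0.6596·5.4471] = 3.5217

£3.52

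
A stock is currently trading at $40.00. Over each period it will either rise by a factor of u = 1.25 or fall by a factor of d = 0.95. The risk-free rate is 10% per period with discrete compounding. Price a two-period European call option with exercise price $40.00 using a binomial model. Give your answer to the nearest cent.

$7.75

Risk-neutral probability p = (1 + 0.1 − 0.95)/(1.25 − 0.95) = 0.1500/0.3000 = 0.5000
Terminal stock prices: S_uu = 62.5, S_ud = 47.5, S_dd = 36.1
Terminal payoffs (S − K): max(22.5, 0) = 22.5, max(7.5, 0) = 7.5, max(-3.9, 0) = 0
Node u (S = 50): V_u = 1/1.1·[0.5000·22.5000 + 0.5000·7.5000] = 13.6364
Node d (S = 38): V_d = 1/1.1·[0.5000·7.5000 + 0.5000·0.0000] = 3.4091
Node 0 (S = 40): V_0 = 1/1.1·[0.5000·13.6364 + 0.5000·3.4091] = 7.7479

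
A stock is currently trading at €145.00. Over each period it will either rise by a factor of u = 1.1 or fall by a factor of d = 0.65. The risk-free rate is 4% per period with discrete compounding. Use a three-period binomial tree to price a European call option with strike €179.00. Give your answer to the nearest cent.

€8.10

Risk-neutral probability p = (1 + 0.04 − 0.65)/(1.1 − 0.65) = 0.3900/0.4500 = 0.8667
Terminal stock prices: S_uuu = 193, S_uud = 114, S_udd = 67.39, S_ddd = 39.82
Terminal payoffs (S − K): max(14, 0) = 14, max(-64.96, 0) = 0, max(-111.6, 0) = 0, max(-139.2, 0) = 0
Node uu (S = 175.5): V_uu = 1/1.04·[0.8667·13.9950 + 0.1333·0.0000] = 11.6625
Node ud (S = 103.7): V_ud = 1/1.04·[0.8667·0.0000 + 0.1333·0.0000] = 0.0000
Node dd (S = 61.26): V_dd = 1/1.04·[0.8667·0.0000 + 0.1333·0.0000] = 0.0000
Node u (S = 159.5): V_u = 1/1.04·[0.8667·11.6625 + 0.1333·0.0000] = 9.7188
Node d (S = 94.25): V_d = 1/1.04·[0.8667·0.0000 + 0.1333·0.0000] = 0.0000
Node 0 (S = 145): V_0 = 1/1.04·[0.8667·9.7188 + 0.1333·0.0000] = 8.0990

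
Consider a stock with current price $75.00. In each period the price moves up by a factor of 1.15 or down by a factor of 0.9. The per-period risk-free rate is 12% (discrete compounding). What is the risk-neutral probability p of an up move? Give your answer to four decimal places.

Risk-neutral probability p = (1 + 0.12 − 0.9)/(1.15 − 0.9) = 0.2200/0.2500 = 0.8800

p = 0.8800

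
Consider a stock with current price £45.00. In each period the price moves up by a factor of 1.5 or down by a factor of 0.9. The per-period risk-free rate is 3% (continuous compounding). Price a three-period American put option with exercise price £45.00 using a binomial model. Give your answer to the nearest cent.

£5.34

Risk-neutral probability p = (e^0.03 − 0.9)/(1.5 − 0.9) = 0.1305/0.6000 = 0.2174
Terminal stock prices: S_uuu = 151.9, S_uud = 91.12, S_udd = 54.68, S_ddd = 32.81
Terminal payoffs (K − S): max(-106.9, 0) = 0, max(-46.12, 0) = 0, max(-9.675, 0) = 0, max(12.19, 0) = 12.19
Node uu (S = 101.2): continuation = e^(−0.03)·[0.2174·0.0000 + 0.7826·0.0000] = 0.0000; exercise value = 0.0000 ≤ continuation, so V_uu = 0.0000
Node ud (S = 60.75): continuation = e^(−0.03)·[0.2174·0.0000 + 0.7826·0.0000] = 0.0000; exercise value = 0.0000 ≤ continuation, so V_ud = 0.0000
Node dd (S = 36.45): continuation = e^(−0.03)·[0.2174·0.0000 + 0.7826·12.1950] = 9.2615; exercise value = 8.5500 ≤ continuation, so V_dd = 9.2615
Node u (S = 67.5): continuation = e^(−0.03)·[0.2174·0.0000 + 0.7826·0.0000] = 0.0000; exercise value = 0.0000 ≤ continuation, so V_u = 0.0000
Node d (S = 40.5): continuation = e^(−0.03)·[0.2174·0.0000 + 0.7826·9.2615] = 7.0336; exercise value = 4.5000 ≤ continuation, so V_d = 7.0336
Node 0 (S = 45): continuation = e^(−0.03)·[0.2174·0.0000 + 0.7826·7.0336] = 5.3416; exercise value = 0.0000 ≤ continuation, so V_0 = 5.3416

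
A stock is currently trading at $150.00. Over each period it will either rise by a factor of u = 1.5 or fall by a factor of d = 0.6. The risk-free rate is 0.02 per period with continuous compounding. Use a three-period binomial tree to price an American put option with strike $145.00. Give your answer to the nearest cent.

Risk-neutral probability p = (e^0.02 − 0.6)/(1.5 − 0.6) = 0.4202/0.9000 = 0.4669
Terminal stock prices: S_uuu = 506.2, S_uud = 202.5, S_udd = 81, S_ddd = 32.4
Terminal payoffs (K − S): max(-361.2, 0) = 0, max(-57.5, 0) = 0, max(64, 0) = 64, max(112.6, 0) = 112.6
Node uu (S = 337.5): continuation = e^(−0.02)·[0.4669·0.0000 + 0.5331·0.0000] = 0.0000; exercise value = 0.0000 ≤ continuation, so V_uu = 0.0000
Node ud (S = 135): continuation = e^(−0.02)·[0.4669·0.0000 + 0.5331·64.0000] = 33.4434; exercise value = 10.0000 ≤ continuation, so V_ud = 33.4434
Node dd (S = 54): continuation = e^(−0.02)·[0.4669·64.0000 + 0.5331·112.6000] = 88.1288; exercise value = 91.0000 > continuation, so V_dd = 91.0000 (exercise)
Node u (S = 225): continuation = e^(−0.02)·[0.4669·0.0000 + 0.5331·33.4434] = 17.4760; exercise value = 0.0000 ≤ continuation, so V_u = 17.4760
Node d (S = 90): continuation = e^(−0.02)·[0.4669·33.4434 + 0.5331·91.0000] = 62.8576; exercise value = 55.0000 ≤ continuation, so V_d = 62.8576
Node 0 (S = 150): continuation = e^(−0.02)·[0.4669·17.4760 + 0.5331·62.8576] = 40.8442; exercise value = 0.0000 ≤ continuation, so V_0 = 40.8442

$40.84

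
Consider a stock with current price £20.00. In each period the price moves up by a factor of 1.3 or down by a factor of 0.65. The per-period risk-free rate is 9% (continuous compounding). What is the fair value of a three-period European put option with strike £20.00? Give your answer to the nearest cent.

Risk-neutral probability p = (e^0.09 − 0.65)/(1.3 − 0.65) = 0.4442/0.6500 = 0.6833
Terminal stock prices: S_uuu = 43.94, S_uud = 21.97, S_udd = 10.99, S_ddd = 5.492
Terminal payoffs (K − S): max(-23.94, 0) = 0, max(-1.97, 0) = 0, max(9.015, 0) = 9.015, max(14.51, 0) = 14.51
Node uu (S = 33.8): V_uu = e^(−0.09)·[0.6833·0.0000 + 0.3167·0.0000] = 0.0000
Node ud (S = 16.9): V_ud = e^(−0.09)·[0.6833·0.0000 + 0.3167·9.0150] = 2.6089
Node dd (S = 8.45): V_dd = e^(−0.09)·[0.6833·9.0150 + 0.3167·14.5075] = 9.8286
Node u (S = 26): V_u = e^(−0.09)·[0.6833·0.0000 + 0.3167·2.6089] = 0.7550
Node d (S = 13): V_d = e^(−0.09)·[0.6833·2.6089 + 0.3167·9.8286] = 4.4738
Node 0 (S = 20): V_0 = e^(−0.09)·[0.6833·0.7550 + 0.3167·4.4738] = 1.7663

£1.77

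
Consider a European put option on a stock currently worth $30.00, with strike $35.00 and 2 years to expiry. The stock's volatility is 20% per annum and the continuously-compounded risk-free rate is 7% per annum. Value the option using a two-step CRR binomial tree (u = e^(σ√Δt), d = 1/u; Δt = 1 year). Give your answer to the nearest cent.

CRR parameters: u = e^(σ√Δt) = e^(0.2·√1) = 1.2214, d = 1/u = 0.8187
Per-period rate: rΔt = 0.07·1 = 0.07, so R = e^0.07 = 1.0725
Risk-neutral probability p = (e^0.07 − 0.8187)/(1.2214 − 0.8187) = 0.2538/0.4027 = 0.6302
Terminal stock prices: S_uu = 44.75, S_ud = 30, S_dd = 20.11
Terminal payoffs (K − S): max(-9.755, 0) = 0, max(5, 0) = 5, max(14.89, 0) = 14.89
Node u (S = 36.64): V_u = e^(−0.07)·[0.6302·0.0000 + 0.3698·5.0000] = 1.7238
Node d (S = 24.56): V_d = e^(−0.07)·[0.6302·5.0000 + 0.3698·14.8904] = 8.0719
Node 0 (S = 30): V_0 = e^(−0.07)·[0.6302·1.7238 + 0.3698·8.0719] = 3.7959

$3.80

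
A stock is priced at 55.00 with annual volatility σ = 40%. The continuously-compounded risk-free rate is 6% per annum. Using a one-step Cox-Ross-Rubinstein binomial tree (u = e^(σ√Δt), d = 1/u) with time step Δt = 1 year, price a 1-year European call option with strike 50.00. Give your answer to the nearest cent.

14.39

CRR parameters: u = e^(σ√Δt) = e^(0.4·√1) = 1.4918, d = 1/u = 0.6703
Per-period rate: rΔt = 0.06·1 = 0.06, so R = e^0.06 = 1.0618
Risk-neutral probability p = (e^0.06 − 0.6703)/(1.4918 − 0.6703) = 0.3915/0.8215 = 0.4766
Terminal stock prices: S_u = 82.05, S_d = 36.87
Terminal payoffs (S − K): max(32.05, 0) = 32.05, max(-13.13, 0) = 0
Node 0 (S = 55): V_0 = e^(−0.06)·[0.4766·32.0504 + 0.5234·0.0000] = 14.3852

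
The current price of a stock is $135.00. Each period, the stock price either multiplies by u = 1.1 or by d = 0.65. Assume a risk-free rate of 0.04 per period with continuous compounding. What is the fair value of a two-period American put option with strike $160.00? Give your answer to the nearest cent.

Risk-neutral probability p = (e^0.04 − 0.65)/(1.1 − 0.65) = 0.3908/0.4500 = 0.8685
Terminal stock prices: S_uu = 163.4, S_ud = 96.53, S_dd = 57.04
Terminal payoffs (K − S): max(-3.35, 0) = 0, max(63.47, 0) = 63.47, max(103, 0) = 103
Node u (S = 148.5): continuation = e^(−0.04)·[0.8685·0.0000 + 0.1315·63.4750] = 8.0216; exercise value = 11.5000 > continuation, so V_u = 11.5000 (exercise)
Node d (S = 87.75): continuation = e^(−0.04)·[0.8685·63.4750 + 0.1315·102.9625] = 65.9763; exercise value = 72.2500 > continuation, so V_d = 72.2500 (exercise)
Node 0 (S = 135): continuation = e^(−0.04)·[0.8685·11.5000 + 0.1315·72.2500] = 18.7263; exercise value = 25.0000 > continuation, so V_0 = 25.0000 (exercise)

$25.00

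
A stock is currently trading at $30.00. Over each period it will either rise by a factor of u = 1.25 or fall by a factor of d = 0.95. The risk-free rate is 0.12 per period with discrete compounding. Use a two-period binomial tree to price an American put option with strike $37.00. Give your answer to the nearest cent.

Risk-neutral probability p = (1 + 0.12 − 0.95)/(1.25 − 0.95) = 0.1700/0.3000 = 0.5667
Terminal stock prices: S_uu = 46.88, S_ud = 35.62, S_dd = 27.07
Terminal payoffs (K − S): max(-9.875, 0) = 0, max(1.375, 0) = 1.375, max(9.925, 0) = 9.925
Node u (S = 37.5): continuation = 1/1.12·[0.5667·0.0000 + 0.4333·1.3750] = 0.5320; exercise value = 0.0000 ≤ continuation, so V_u = 0.5320
Node d (S = 28.5): continuation = 1/1.12·[0.5667·1.3750 + 0.4333·9.9250] = 4.5357; exercise value = 8.5000 > continuation, so V_d = 8.5000 (exercise)
Node 0 (S = 30): continuation = 1/1.12·[0.5667·0.5320 + 0.4333·8.5000] = 3.5579; exercise value = 7.0000 > continuation, so V_0 = 7.0000 (exercise)

$7.00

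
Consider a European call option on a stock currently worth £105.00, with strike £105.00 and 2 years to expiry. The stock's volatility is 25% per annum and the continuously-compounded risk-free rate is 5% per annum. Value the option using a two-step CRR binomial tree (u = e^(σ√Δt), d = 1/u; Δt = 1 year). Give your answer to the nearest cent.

£17.93

CRR parameters: u = e^(σ√Δt) = e^(0.25·√1) = 1.2840, d = 1/u = 0.7788
Per-period rate: rΔt = 0.05·1 = 0.05, so R = e^0.05 = 1.0513
Risk-neutral probability p = (e^0.05 − 0.7788)/(1.2840 − 0.7788) = 0.2725/0.5052 = 0.5393
Terminal stock prices: S_uu = 173.1, S_ud = 105, S_dd = 63.69
Terminal payoffs (S − K): max(68.12, 0) = 68.12, max(0, 0) = 0, max(-41.31, 0) = 0
Node u (S = 134.8): V_u = e^(−0.05)·[0.5393·68.1157 + 0.4607·0.0000] = 34.9436
Node d (S = 81.77): V_d = e^(−0.05)·[0.5393·0.0000 + 0.4607·0.0000] = 0.0000
Node 0 (S = 105): V_0 = e^(−0.05)·[0.5393·34.9436 + 0.4607·0.0000] = 17.9262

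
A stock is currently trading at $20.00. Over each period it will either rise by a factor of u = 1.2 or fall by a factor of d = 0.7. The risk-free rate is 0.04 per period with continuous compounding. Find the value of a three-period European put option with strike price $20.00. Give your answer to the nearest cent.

$1.89

Risk-neutral probability p = (e^0.04 − 0.7)/(1.2 − 0.7) = 0.3408/0.5000 = 0.6816
Terminal stock prices: S_uuu = 34.56, S_uud = 20.16, S_udd = 11.76, S_ddd = 6.86
Terminal payoffs (K − S): max(-14.56, 0) = 0, max(-0.16, 0) = 0, max(8.24, 0) = 8.24, max(13.14, 0) = 13.14
Node uu (S = 28.8): V_uu = e^(−0.04)·[0.6816·0.0000 + 0.3184·0.0000] = 0.0000
Node ud (S = 16.8): V_ud = e^(−0.04)·[0.6816·0.0000 + 0.3184·8.2400] = 2.5206
Node dd (S = 9.8): V_dd = e^(−0.04)·[0.6816·8.2400 + 0.3184·13.1400] = 9.4158
Node u (S = 24): V_u = e^(−0.04)·[0.6816·0.0000 + 0.3184·2.5206] = 0.7710
Node d (S = 14): V_d = e^(−0.04)·[0.6816·2.5206 + 0.3184·9.4158] = 4.5309
Node 0 (S = 20): V_0 = e^(−0.04)·[0.6816·0.7710 + 0.3184·4.5309] = 1.8909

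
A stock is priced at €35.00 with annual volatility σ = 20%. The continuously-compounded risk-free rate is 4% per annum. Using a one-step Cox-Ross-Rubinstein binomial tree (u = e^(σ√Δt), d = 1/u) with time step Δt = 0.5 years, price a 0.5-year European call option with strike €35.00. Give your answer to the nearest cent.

€2.79

CRR parameters: u = e^(σ√Δt) = e^(0.2·√0.5) = 1.1519, d = 1/u = 0.8681
Per-period rate: rΔt = 0.04·0.5 = 0.02, so R = e^0.02 = 1.0202
Risk-neutral probability p = (e^0.02 − 0.8681)/(1.1519 − 0.8681) = 0.1521/0.2838 = 0.5359
Terminal stock prices: S_u = 40.32, S_d = 30.38
Terminal payoffs (S − K): max(5.317, 0) = 5.317, max(-4.616, 0) = 0
Node 0 (S = 35): V_0 = e^(−0.02)·[0.5359·5.3168 + 0.4641·0.0000] = 2.7928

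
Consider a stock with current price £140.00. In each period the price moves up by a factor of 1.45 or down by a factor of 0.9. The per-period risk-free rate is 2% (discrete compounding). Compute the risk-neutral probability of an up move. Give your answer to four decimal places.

Risk-neutral probability p = (1 + 0.02 − 0.9)/(1.45 − 0.9) = 0.1200/0.5500 = 0.2182

p = 0.2182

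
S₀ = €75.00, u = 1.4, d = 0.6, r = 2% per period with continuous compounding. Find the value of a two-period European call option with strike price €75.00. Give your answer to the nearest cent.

€19.09

Risk-neutral probability p = (e^0.02 − 0.6)/(1.4 − 0.6) = 0.4202/0.8000 = 0.5253
Terminal stock prices: S_uu = 147, S_ud = 63, S_dd = 27
Terminal payoffs (S − K): max(72, 0) = 72, max(-12, 0) = 0, max(-48, 0) = 0
Node u (S = 105): V_u = e^(−0.02)·[0.5253·72.0000 + 0.4747·0.0000] = 37.0693
Node d (S = 45): V_d = e^(−0.02)·[0.5253·0.0000 + 0.4747·0.0000] = 0.0000
Node 0 (S = 75): V_0 = e^(−0.02)·[0.5253·37.0693 + 0.4747·0.0000] = 19.0852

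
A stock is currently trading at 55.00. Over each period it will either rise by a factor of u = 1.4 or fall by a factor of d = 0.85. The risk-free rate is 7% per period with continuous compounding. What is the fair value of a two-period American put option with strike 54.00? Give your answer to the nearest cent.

Risk-neutral probability p = (e^0.07 − 0.85)/(1.4 − 0.85) = 0.2225/0.5500 = 0.4046
Terminal stock prices: S_uu = 107.8, S_ud = 65.45, S_dd = 39.74
Terminal payoffs (K − S): max(-53.8, 0) = 0, max(-11.45, 0) = 0, max(14.26, 0) = 14.26
Node u (S = 77): continuation = e^(−0.07)·[0.4046·0.0000 + 0.5954·0.0000] = 0.0000; exercise value = 0.0000 ≤ continuation, so V_u = 0.0000
Node d (S = 46.75): continuation = e^(−0.07)·[0.4046·0.0000 + 0.5954·14.2625] = 7.9183; exercise value = 7.2500 ≤ continuation, so V_d = 7.9183
Node 0 (S = 55): continuation = e^(−0.07)·[0.4046·0.0000 + 0.5954·7.9183] = 4.3961; exercise value = 0.0000 ≤ continuation, so V_0 = 4.3961

4.40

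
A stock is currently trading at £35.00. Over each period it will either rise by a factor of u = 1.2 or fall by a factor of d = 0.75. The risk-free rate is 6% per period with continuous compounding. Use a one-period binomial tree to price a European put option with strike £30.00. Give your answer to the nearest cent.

Risk-neutral probability p = (e^0.06 − 0.75)/(1.2 − 0.75) = 0.3118/0.4500 = 0.6930
Terminal stock prices: S_u = 42, S_d = 26.25
Terminal payoffs (K − S): max(-12, 0) = 0, max(3.75, 0) = 3.75
Node 0 (S = 35): V_0 = e^(−0.06)·[0.6930·0.0000 + 0.3070·3.7500] = 1.0843

£1.08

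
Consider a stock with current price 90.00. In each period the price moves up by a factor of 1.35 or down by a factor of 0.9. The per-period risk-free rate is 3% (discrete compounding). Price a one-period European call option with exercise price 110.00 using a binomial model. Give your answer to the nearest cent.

3.23

Risk-neutral probability p = (1 + 0.03 − 0.9)/(1.35 − 0.9) = 0.1300/0.4500 = 0.2889
Terminal stock prices: S_u = 121.5, S_d = 81
Terminal payoffs (S − K): max(11.5, 0) = 11.5, max(-29, 0) = 0
Node 0 (S = 90): V_0 = 1/1.03·[0.2889·11.5000 + 0.7111·0.0000] = 3.2255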